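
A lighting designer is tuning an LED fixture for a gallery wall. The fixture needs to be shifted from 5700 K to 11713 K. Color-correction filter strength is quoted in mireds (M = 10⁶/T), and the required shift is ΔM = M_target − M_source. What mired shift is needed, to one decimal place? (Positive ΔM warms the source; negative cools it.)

-90.1 mireds

M_source = 10⁶/5700 = 175.439; M_target = 10⁶/11713 = 85.375.
ΔM = 85.375 − 175.439 = -90.063 → -90.1 mireds, a cooling shift.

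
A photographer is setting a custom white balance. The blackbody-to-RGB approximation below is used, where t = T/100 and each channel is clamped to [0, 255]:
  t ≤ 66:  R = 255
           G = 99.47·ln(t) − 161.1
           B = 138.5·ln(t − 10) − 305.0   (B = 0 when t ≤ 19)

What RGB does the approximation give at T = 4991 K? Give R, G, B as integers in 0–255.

t = 4991/100 = 49.91; the t ≤ 66 branch applies.
R = 255 by definition for t ≤ 66.
G = 99.47·ln 49.91 − 161.1 = 99.47·3.9102 − 161.1 = 227.850.
B = 138.5·ln(49.91 − 10) − 305.0 = 138.5·ln 39.91 − 305.0 = 138.5·3.6866 − 305.0 = 205.598.
Rounded: (255, 228, 206).

R=255, G=228, B=206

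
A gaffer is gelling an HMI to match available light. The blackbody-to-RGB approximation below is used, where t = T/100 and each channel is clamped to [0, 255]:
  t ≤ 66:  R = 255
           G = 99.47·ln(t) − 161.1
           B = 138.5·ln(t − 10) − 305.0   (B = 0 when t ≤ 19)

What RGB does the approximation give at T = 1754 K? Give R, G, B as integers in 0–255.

t = 1754/100 = 17.54; the t ≤ 66 branch applies.
R = 255 by definition for t ≤ 66.
G = 99.47·ln 17.54 − 161.1 = 99.47·2.8645 − 161.1 = 123.830.
t = 17.54 ≤ 19, so B = 0.
Rounded: (255, 124, 0).

R=255, G=124, B=0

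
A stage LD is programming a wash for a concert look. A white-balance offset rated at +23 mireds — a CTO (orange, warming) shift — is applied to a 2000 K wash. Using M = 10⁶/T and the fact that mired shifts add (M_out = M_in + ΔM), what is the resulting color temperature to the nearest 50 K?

M_in = 10⁶/2000 = 500.00 mireds.
M_out = 500.00 + (+23) = 523.00 mireds.
T_out = 10⁶/523.00 = 1912.0 K → 1900 K.

1900 K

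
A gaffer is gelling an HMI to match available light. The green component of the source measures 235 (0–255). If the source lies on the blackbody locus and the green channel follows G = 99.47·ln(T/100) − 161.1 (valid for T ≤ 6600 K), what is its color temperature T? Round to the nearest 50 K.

ln t = (235 + 161.1) / 99.47 = 3.9821.
t = e^3.9821 = 53.630.
T = 100·t = 5363 K → 5350 K to the nearest 50 K.

5350 K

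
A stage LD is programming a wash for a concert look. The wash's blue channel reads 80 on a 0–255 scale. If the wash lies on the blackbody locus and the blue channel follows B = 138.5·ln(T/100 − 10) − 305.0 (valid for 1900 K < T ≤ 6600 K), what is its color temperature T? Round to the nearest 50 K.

ln(t − 10) = (80 + 305.0) / 138.5 = 2.7798.
t − 10 = e^2.7798 = 16.116, so t = 26.116.
T = 100·t = 2612 K → 2600 K to the nearest 50 K.

2600 K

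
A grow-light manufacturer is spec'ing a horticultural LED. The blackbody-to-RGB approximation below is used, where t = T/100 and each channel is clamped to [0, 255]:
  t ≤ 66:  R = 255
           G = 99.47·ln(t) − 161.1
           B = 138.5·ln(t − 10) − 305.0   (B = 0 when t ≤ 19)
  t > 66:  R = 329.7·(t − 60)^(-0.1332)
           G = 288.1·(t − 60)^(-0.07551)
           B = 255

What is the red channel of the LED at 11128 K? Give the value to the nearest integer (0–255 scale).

195

t = 11128/100 = 111.28; the t > 66 branch applies.
R = 329.7·(111.28 − 60)^(-0.1332) = 329.7·51.28^(-0.1332) = 329.7·0.59188 = 195.143.
Rounded: 195.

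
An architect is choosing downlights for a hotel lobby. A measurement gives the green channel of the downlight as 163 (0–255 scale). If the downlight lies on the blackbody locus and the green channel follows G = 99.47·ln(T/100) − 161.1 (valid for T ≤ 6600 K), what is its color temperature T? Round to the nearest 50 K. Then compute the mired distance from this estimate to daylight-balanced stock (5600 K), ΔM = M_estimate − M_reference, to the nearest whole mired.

ln t = (163 + 161.1) / 99.47 = 3.2583.
t = e^3.2583 = 26.004.
T = 100·t = 2600 K → 2600 K to the nearest 50 K.
M_estimate = 10⁶/2600 = 384.62; M_reference = 10⁶/5600 = 178.57.
ΔM = 384.62 − 178.57 = 206.04 → +206 mireds.

+206 mireds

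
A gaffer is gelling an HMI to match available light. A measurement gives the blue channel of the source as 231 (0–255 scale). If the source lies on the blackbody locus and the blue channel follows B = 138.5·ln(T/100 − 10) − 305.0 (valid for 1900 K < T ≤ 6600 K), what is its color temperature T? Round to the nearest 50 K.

ln(t − 10) = (231 + 305.0) / 138.5 = 3.8700.
t − 10 = e^3.8700 = 47.944, so t = 57.944.
T = 100·t = 5794 K → 5800 K to the nearest 50 K.

5800 K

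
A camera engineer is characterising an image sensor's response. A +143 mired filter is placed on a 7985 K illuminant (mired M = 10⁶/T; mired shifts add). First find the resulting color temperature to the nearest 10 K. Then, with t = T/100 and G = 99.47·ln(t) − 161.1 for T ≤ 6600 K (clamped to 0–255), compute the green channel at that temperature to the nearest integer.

M_in = 10⁶/7985 = 125.23; M_out = 125.23 + (+143) = 268.23.
T_out = 10⁶/268.23 = 3728.1 K → 3730 K; t = 37.3.
G = 99.47·ln 37.3 − 161.1 = 99.47·3.6190 − 161.1 = 198.881.
Rounded: 199.

199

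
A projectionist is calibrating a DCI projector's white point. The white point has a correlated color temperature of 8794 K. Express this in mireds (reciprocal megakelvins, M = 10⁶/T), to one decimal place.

113.7 mireds

M = 10⁶ / 8794 = 113.714 → 113.7 mireds.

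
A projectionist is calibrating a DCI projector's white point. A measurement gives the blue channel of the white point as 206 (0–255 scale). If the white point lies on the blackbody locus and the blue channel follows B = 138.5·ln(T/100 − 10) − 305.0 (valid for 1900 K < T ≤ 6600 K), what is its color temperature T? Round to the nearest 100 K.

ln(t − 10) = (206 + 305.0) / 138.5 = 3.6895.
t − 10 = e^3.6895 = 40.026, so t = 50.026.
T = 100·t = 5003 K → 5000 K to the nearest 100 K.

5000 K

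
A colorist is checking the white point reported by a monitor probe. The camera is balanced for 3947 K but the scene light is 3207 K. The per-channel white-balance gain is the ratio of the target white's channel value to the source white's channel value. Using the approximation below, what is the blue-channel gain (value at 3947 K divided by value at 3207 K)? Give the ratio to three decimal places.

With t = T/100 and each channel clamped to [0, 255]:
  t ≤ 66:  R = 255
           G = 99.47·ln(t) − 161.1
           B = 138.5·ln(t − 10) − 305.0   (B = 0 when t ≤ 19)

At 3207 K (t = 32.07):
  B = 138.5·ln(32.07 − 10) − 305.0 = 138.5·ln 22.07 − 305.0 = 138.5·3.0942 − 305.0 = 123.549.
At 3947 K (t = 39.47):
  B = 138.5·ln(39.47 − 10) − 305.0 = 138.5·ln 29.47 − 305.0 = 138.5·3.3834 − 305.0 = 163.597.
Gain = 163.597 / 123.549 = 1.3241 → 1.324.

1.324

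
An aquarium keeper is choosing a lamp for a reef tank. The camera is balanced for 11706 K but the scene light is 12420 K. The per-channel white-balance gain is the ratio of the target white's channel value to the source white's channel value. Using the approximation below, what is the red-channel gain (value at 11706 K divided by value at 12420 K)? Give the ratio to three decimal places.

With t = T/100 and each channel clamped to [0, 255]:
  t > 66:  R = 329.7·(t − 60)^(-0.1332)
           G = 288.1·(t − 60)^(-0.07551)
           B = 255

1.016

At 12420 K (t = 124.2):
  R = 329.7·(124.2 − 60)^(-0.1332) = 329.7·64.2^(-0.1332) = 329.7·0.57443 = 189.389.
At 11706 K (t = 117.06):
  R = 329.7·(117.06 − 60)^(-0.1332) = 329.7·57.06^(-0.1332) = 329.7·0.58352 = 192.387.
Gain = 192.387 / 189.389 = 1.0158 → 1.016.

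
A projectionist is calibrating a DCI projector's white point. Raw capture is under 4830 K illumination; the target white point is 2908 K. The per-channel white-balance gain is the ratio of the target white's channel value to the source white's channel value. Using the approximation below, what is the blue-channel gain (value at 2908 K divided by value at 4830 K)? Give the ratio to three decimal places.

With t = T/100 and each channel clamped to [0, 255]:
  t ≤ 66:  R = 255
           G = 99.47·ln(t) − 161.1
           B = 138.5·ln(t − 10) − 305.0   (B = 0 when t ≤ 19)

At 4830 K (t = 48.3):
  B = 138.5·ln(48.3 − 10) − 305.0 = 138.5·ln 38.3 − 305.0 = 138.5·3.6454 − 305.0 = 199.895.
At 2908 K (t = 29.08):
  B = 138.5·ln(29.08 − 10) − 305.0 = 138.5·ln 19.08 − 305.0 = 138.5·2.9486 − 305.0 = 103.387.
Gain = 103.387 / 199.895 = 0.5172 → 0.517.

0.517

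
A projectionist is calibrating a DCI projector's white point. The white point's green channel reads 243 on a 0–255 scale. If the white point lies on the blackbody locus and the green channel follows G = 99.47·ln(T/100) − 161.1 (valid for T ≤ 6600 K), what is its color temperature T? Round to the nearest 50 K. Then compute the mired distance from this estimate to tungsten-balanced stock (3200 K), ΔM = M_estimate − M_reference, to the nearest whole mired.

ln t = (243 + 161.1) / 99.47 = 4.0625.
t = e^4.0625 = 58.121.
T = 100·t = 5812 K → 5800 K to the nearest 50 K.
M_estimate = 10⁶/5800 = 172.41; M_reference = 10⁶/3200 = 312.50.
ΔM = 172.41 − 312.50 = -140.09 → -140 mireds.

-140 mireds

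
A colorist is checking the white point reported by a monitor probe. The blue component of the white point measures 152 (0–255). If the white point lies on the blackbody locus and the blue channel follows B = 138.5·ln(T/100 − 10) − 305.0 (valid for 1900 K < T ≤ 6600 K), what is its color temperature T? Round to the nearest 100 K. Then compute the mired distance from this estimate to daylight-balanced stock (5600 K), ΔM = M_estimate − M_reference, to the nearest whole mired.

+92 mireds

ln(t − 10) = (152 + 305.0) / 138.5 = 3.2996.
t − 10 = e^3.2996 = 27.103, so t = 37.103.
T = 100·t = 3710 K → 3700 K to the nearest 100 K.
M_estimate = 10⁶/3700 = 270.27; M_reference = 10⁶/5600 = 178.57.
ΔM = 270.27 − 178.57 = 91.70 → +92 mireds.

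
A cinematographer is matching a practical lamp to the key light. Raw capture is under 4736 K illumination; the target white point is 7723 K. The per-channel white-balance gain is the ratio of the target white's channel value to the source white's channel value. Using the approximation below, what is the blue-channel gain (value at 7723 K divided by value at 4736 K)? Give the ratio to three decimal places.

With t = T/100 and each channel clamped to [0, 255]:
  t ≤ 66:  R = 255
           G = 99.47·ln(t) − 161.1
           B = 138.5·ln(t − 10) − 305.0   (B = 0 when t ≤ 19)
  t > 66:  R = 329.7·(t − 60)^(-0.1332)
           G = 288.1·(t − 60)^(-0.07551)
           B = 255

1.298

At 4736 K (t = 47.36):
  B = 138.5·ln(47.36 − 10) − 305.0 = 138.5·ln 37.36 − 305.0 = 138.5·3.6206 − 305.0 = 196.453.
At 7723 K (t = 77.23):
  B = 255 by definition for t > 66.
Gain = 255.000 / 196.453 = 1.2980 → 1.298.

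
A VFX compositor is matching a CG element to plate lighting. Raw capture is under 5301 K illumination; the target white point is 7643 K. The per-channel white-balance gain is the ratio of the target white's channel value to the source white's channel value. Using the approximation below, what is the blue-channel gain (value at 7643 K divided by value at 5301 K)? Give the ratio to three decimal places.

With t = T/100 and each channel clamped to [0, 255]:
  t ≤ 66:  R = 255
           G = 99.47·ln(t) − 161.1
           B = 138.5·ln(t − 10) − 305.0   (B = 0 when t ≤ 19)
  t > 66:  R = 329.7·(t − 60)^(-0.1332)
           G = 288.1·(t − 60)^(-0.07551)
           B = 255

1.181

At 5301 K (t = 53.01):
  B = 138.5·ln(53.01 − 10) − 305.0 = 138.5·ln 43.01 − 305.0 = 138.5·3.7614 − 305.0 = 215.958.
At 7643 K (t = 76.43):
  B = 255 by definition for t > 66.
Gain = 255.000 / 215.958 = 1.1808 → 1.181.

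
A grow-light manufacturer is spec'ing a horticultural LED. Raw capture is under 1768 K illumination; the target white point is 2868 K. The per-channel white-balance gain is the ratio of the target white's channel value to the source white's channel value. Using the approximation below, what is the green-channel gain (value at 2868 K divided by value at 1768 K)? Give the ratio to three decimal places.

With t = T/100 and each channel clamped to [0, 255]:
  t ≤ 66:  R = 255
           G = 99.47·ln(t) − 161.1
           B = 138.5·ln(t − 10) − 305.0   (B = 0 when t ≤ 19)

1.386

At 1768 K (t = 17.68):
  G = 99.47·ln 17.68 − 161.1 = 99.47·2.8724 − 161.1 = 124.621.
At 2868 K (t = 28.68):
  G = 99.47·ln 28.68 − 161.1 = 99.47·3.3562 − 161.1 = 172.741.
Gain = 172.741 / 124.621 = 1.3861 → 1.386.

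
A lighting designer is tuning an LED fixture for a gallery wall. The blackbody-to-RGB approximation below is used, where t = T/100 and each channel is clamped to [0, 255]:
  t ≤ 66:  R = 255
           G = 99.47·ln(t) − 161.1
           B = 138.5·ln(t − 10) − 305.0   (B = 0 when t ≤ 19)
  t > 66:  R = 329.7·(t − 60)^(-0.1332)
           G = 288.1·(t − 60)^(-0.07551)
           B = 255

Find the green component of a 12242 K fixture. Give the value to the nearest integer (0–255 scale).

211

t = 12242/100 = 122.42; the t > 66 branch applies.
G = 288.1·(122.42 − 60)^(-0.07551) = 288.1·62.42^(-0.07551) = 288.1·0.73187 = 210.852.
Rounded: 211.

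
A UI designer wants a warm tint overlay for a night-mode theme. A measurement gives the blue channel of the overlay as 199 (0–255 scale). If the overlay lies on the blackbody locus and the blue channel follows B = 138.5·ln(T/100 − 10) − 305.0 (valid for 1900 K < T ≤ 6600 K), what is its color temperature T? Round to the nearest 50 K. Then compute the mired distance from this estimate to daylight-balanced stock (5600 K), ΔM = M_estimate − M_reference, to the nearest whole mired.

+30 mireds

ln(t − 10) = (199 + 305.0) / 138.5 = 3.6390.
t − 10 = e^3.6390 = 38.053, so t = 48.053.
T = 100·t = 4805 K → 4800 K to the nearest 50 K.
M_estimate = 10⁶/4800 = 208.33; M_reference = 10⁶/5600 = 178.57.
ΔM = 208.33 − 178.57 = 29.76 → +30 mireds.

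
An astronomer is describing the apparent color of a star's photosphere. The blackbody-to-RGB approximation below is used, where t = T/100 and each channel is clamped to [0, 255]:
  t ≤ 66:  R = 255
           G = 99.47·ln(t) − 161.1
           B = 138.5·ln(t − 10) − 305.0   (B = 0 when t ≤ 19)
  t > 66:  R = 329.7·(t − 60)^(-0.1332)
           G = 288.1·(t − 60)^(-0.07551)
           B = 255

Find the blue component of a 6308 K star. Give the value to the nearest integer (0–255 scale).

t = 6308/100 = 63.08; the t ≤ 66 branch applies.
B = 138.5·ln(63.08 − 10) − 305.0 = 138.5·ln 53.08 − 305.0 = 138.5·3.9718 − 305.0 = 245.094.
Rounded: 245.

245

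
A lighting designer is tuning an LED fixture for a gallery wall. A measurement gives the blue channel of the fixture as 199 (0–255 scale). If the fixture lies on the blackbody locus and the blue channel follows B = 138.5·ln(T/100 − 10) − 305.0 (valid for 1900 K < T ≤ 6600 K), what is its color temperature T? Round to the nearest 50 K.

4800 K

ln(t − 10) = (199 + 305.0) / 138.5 = 3.6390.
t − 10 = e^3.6390 = 38.053, so t = 48.053.
T = 100·t = 4805 K → 4800 K to the nearest 50 K.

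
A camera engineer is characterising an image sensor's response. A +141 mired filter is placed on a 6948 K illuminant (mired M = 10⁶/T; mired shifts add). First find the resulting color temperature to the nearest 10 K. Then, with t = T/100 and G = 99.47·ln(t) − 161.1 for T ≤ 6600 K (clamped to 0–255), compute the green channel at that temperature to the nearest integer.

M_in = 10⁶/6948 = 143.93; M_out = 143.93 + (+141) = 284.93.
T_out = 10⁶/284.93 = 3509.7 K → 3510 K; t = 35.1.
G = 99.47·ln 35.1 − 161.1 = 99.47·3.5582 − 161.1 = 192.834.
Rounded: 193.

193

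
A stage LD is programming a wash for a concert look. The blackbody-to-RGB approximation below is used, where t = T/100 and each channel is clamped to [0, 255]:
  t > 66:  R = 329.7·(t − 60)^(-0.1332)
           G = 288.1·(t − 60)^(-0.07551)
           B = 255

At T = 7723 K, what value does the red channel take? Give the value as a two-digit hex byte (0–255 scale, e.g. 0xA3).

0xE2

t = 7723/100 = 77.23; the t > 66 branch applies.
R = 329.7·(77.23 − 60)^(-0.1332) = 329.7·17.23^(-0.1332) = 329.7·0.68443 = 225.655.
Rounded: 226; in hex, 0xE2.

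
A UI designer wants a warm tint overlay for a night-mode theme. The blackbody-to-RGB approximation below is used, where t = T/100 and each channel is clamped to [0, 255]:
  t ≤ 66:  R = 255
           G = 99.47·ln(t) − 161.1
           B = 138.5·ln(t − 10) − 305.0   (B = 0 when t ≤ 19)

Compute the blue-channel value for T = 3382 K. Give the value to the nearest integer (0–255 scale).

134

t = 3382/100 = 33.82; the t ≤ 66 branch applies.
B = 138.5·ln(33.82 − 10) − 305.0 = 138.5·ln 23.82 − 305.0 = 138.5·3.1705 − 305.0 = 134.118.
Rounded: 134.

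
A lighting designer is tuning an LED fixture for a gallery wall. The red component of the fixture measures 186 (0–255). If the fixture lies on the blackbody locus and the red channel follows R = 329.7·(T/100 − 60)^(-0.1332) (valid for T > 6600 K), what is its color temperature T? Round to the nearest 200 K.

13400 K

(t − 60)^(-0.1332) = 186/329.7 = 0.56415.
t − 60 = 0.56415^(1/-0.1332) = 0.56415^(-7.508) = 73.521, so t = 133.521.
T = 100·t = 13352 K → 13400 K to the nearest 200 K.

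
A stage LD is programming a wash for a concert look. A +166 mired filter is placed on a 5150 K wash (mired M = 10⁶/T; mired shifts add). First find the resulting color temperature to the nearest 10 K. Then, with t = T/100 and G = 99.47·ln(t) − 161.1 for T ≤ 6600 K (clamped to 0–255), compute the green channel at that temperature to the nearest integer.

M_in = 10⁶/5150 = 194.17; M_out = 194.17 + (+166) = 360.17.
T_out = 10⁶/360.17 = 2776.4 K → 2780 K; t = 27.8.
G = 99.47·ln 27.8 − 161.1 = 99.47·3.3250 − 161.1 = 169.641.
Rounded: 170.

170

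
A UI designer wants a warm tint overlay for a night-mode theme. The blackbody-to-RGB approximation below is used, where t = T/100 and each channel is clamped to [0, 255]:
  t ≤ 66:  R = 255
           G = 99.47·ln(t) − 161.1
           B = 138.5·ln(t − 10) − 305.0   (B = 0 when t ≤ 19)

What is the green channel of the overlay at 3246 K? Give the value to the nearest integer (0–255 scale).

t = 3246/100 = 32.46; the t ≤ 66 branch applies.
G = 99.47·ln 32.46 − 161.1 = 99.47·3.4800 − 161.1 = 185.056.
Rounded: 185.

185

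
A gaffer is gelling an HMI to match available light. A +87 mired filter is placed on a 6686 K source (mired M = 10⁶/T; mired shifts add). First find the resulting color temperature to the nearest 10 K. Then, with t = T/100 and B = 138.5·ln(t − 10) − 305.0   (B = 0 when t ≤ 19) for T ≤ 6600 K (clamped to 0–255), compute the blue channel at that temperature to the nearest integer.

176

M_in = 10⁶/6686 = 149.57; M_out = 149.57 + (+87) = 236.57.
T_out = 10⁶/236.57 = 4227.1 K → 4230 K; t = 42.3.
B = 138.5·ln(42.3 − 10) − 305.0 = 138.5·ln 32.3 − 305.0 = 138.5·3.4751 − 305.0 = 176.297.
Rounded: 176.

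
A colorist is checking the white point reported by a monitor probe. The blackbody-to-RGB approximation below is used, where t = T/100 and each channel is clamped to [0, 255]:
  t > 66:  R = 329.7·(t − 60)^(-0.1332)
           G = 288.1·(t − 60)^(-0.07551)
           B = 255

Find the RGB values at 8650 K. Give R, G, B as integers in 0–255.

t = 8650/100 = 86.5; the t > 66 branch applies.
R = 329.7·(86.5 − 60)^(-0.1332) = 329.7·26.5^(-0.1332) = 329.7·0.64628 = 213.080.
G = 288.1·(86.5 − 60)^(-0.07551) = 288.1·26.5^(-0.07551) = 288.1·0.78078 = 224.944.
B = 255 by definition for t > 66.
Rounded: (213, 225, 255).

R=213, G=225, B=255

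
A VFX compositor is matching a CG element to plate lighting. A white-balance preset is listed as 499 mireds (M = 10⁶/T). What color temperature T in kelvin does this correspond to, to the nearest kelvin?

T = 10⁶ / 499 = 2004.01 K → 2004 K.

2004 K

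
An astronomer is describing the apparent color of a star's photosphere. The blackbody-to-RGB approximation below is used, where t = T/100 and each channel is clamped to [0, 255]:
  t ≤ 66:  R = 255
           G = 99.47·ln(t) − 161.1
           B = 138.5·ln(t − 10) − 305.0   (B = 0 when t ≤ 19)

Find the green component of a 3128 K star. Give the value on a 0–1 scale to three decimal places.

t = 3128/100 = 31.28; the t ≤ 66 branch applies.
G = 99.47·ln 31.28 − 161.1 = 99.47·3.4430 − 161.1 = 181.373.
On a 0–1 scale: 181.373/255 = 0.7113 → 0.711.

0.711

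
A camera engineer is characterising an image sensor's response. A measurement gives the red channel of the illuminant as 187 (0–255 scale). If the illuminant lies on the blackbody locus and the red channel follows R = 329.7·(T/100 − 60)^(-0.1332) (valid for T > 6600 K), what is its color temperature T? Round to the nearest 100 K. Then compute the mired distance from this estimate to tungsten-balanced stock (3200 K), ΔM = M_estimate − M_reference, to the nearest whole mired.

-236 mireds

(t − 60)^(-0.1332) = 187/329.7 = 0.56718.
t − 60 = 0.56718^(1/-0.1332) = 0.56718^(-7.508) = 70.620, so t = 130.620.
T = 100·t = 13062 K → 13100 K to the nearest 100 K.
M_estimate = 10⁶/13100 = 76.34; M_reference = 10⁶/3200 = 312.50.
ΔM = 76.34 − 312.50 = -236.16 → -236 mireds.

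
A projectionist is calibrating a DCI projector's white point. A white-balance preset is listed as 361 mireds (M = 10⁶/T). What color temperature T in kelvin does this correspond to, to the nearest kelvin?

2770 K

T = 10⁶ / 361 = 2770.08 K → 2770 K.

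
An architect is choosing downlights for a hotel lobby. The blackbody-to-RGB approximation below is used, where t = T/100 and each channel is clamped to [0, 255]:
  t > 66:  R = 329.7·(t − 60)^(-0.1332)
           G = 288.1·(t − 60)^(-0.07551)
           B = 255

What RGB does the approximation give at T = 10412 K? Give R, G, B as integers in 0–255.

R=199, G=216, B=255

t = 10412/100 = 104.12; the t > 66 branch applies.
R = 329.7·(104.12 − 60)^(-0.1332) = 329.7·44.12^(-0.1332) = 329.7·0.60386 = 199.092.
G = 288.1·(104.12 − 60)^(-0.07551) = 288.1·44.12^(-0.07551) = 288.1·0.75130 = 216.450.
B = 255 by definition for t > 66.
Rounded: (199, 216, 255).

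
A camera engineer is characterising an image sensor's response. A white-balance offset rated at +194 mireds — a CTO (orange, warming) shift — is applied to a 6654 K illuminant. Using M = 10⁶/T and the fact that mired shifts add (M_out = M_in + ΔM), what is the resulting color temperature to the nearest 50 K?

2900 K

M_in = 10⁶/6654 = 150.29 mireds.
M_out = 150.29 + (+194) = 344.29 mireds.
T_out = 10⁶/344.29 = 2904.6 K → 2900 K.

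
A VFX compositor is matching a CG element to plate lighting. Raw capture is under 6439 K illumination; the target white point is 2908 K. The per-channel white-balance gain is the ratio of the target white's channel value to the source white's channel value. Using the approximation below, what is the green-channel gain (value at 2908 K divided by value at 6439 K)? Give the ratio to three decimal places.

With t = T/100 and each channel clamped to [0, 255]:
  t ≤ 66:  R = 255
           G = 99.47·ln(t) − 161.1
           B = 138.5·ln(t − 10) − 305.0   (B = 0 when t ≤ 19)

0.688

At 6439 K (t = 64.39):
  G = 99.47·ln 64.39 − 161.1 = 99.47·4.1650 − 161.1 = 253.188.
At 2908 K (t = 29.08):
  G = 99.47·ln 29.08 − 161.1 = 99.47·3.3701 − 161.1 = 174.119.
Gain = 174.119 / 253.188 = 0.6877 → 0.688.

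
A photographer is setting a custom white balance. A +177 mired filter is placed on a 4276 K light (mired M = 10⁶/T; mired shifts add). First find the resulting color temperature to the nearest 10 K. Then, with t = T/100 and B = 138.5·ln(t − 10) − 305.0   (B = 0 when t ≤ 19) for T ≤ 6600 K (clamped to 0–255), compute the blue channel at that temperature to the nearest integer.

M_in = 10⁶/4276 = 233.86; M_out = 233.86 + (+177) = 410.86.
T_out = 10⁶/410.86 = 2433.9 K → 2430 K; t = 24.3.
B = 138.5·ln(24.3 − 10) − 305.0 = 138.5·ln 14.3 − 305.0 = 138.5·2.6603 − 305.0 = 63.446.
Rounded: 63.

63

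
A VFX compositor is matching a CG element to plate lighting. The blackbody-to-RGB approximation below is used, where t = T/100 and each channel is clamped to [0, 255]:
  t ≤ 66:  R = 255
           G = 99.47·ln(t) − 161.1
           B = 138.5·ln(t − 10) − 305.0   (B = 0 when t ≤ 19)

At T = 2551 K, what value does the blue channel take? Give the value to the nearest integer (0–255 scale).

75

t = 2551/100 = 25.51; the t ≤ 66 branch applies.
B = 138.5·ln(25.51 − 10) − 305.0 = 138.5·ln 15.51 − 305.0 = 138.5·2.7415 − 305.0 = 74.696.
Rounded: 75.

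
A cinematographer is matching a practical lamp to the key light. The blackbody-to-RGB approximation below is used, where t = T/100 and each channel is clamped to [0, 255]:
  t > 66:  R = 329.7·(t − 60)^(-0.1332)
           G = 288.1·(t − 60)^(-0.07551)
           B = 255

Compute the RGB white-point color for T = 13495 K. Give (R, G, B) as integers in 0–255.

t = 13495/100 = 134.95; the t > 66 branch applies.
R = 329.7·(134.95 − 60)^(-0.1332) = 329.7·74.95^(-0.1332) = 329.7·0.56270 = 185.524.
G = 288.1·(134.95 − 60)^(-0.07551) = 288.1·74.95^(-0.07551) = 288.1·0.72183 = 207.960.
B = 255 by definition for t > 66.
Rounded: (186, 208, 255).

(186, 208, 255)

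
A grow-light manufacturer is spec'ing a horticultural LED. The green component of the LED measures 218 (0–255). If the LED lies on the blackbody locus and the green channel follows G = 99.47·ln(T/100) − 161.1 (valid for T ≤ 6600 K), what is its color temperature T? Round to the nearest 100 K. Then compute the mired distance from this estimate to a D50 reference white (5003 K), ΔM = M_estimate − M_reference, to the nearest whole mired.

+22 mireds

ln t = (218 + 161.1) / 99.47 = 3.8112.
t = e^3.8112 = 45.205.
T = 100·t = 4520 K → 4500 K to the nearest 100 K.
M_estimate = 10⁶/4500 = 222.22; M_reference = 10⁶/5003 = 199.88.
ΔM = 222.22 − 199.88 = 22.34 → +22 mireds.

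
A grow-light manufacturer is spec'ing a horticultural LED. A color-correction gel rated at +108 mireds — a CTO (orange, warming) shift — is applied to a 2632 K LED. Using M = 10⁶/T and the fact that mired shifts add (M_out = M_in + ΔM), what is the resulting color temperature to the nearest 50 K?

M_in = 10⁶/2632 = 379.94 mireds.
M_out = 379.94 + (+108) = 487.94 mireds.
T_out = 10⁶/487.94 = 2049.4 K → 2050 K.

2050 K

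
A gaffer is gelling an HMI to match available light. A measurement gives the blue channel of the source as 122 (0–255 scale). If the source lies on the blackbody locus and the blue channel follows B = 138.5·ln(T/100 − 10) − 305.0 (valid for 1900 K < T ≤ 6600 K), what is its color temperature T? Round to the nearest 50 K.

ln(t − 10) = (122 + 305.0) / 138.5 = 3.0830.
t − 10 = e^3.0830 = 21.824, so t = 31.824.
T = 100·t = 3182 K → 3200 K to the nearest 50 K.

3200 K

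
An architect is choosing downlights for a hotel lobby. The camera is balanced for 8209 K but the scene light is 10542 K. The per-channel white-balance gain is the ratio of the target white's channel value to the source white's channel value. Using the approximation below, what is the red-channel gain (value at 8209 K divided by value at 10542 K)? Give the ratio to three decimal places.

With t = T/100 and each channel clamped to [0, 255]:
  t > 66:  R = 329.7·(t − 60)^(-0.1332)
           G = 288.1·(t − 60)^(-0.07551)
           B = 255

1.101

At 10542 K (t = 105.42):
  R = 329.7·(105.42 − 60)^(-0.1332) = 329.7·45.42^(-0.1332) = 329.7·0.60153 = 198.323.
At 8209 K (t = 82.09):
  R = 329.7·(82.09 − 60)^(-0.1332) = 329.7·22.09^(-0.1332) = 329.7·0.66215 = 218.309.
Gain = 218.309 / 198.323 = 1.1008 → 1.101.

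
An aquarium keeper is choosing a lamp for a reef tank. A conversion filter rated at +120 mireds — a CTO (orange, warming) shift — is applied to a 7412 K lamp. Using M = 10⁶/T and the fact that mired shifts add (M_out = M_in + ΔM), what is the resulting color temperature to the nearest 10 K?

M_in = 10⁶/7412 = 134.92 mireds.
M_out = 134.92 + (+120) = 254.92 mireds.
T_out = 10⁶/254.92 = 3922.9 K → 3920 K.

3920 K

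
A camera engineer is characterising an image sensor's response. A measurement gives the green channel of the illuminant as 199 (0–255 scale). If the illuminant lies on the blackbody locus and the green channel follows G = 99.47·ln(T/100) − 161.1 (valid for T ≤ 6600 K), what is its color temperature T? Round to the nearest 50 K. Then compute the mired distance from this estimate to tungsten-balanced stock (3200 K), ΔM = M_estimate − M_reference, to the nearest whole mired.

ln t = (199 + 161.1) / 99.47 = 3.6202.
t = e^3.6202 = 37.345.
T = 100·t = 3734 K → 3750 K to the nearest 50 K.
M_estimate = 10⁶/3750 = 266.67; M_reference = 10⁶/3200 = 312.50.
ΔM = 266.67 − 312.50 = -45.83 → -46 mireds.

-46 mireds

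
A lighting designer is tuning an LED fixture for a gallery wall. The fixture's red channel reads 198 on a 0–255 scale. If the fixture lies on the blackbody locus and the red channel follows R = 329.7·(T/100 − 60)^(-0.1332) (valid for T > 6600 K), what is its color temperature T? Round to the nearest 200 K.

(t − 60)^(-0.1332) = 198/329.7 = 0.60055.
t − 60 = 0.60055^(1/-0.1332) = 0.60055^(-7.508) = 45.980, so t = 105.980.
T = 100·t = 10598 K → 10600 K to the nearest 200 K.

10600 K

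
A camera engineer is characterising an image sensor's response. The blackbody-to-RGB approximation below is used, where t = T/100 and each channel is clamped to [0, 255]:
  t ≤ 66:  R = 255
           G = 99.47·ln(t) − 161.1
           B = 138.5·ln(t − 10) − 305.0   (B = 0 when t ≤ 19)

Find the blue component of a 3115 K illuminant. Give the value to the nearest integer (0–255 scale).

118

t = 3115/100 = 31.15; the t ≤ 66 branch applies.
B = 138.5·ln(31.15 − 10) − 305.0 = 138.5·ln 21.15 − 305.0 = 138.5·3.0516 − 305.0 = 117.652.
Rounded: 118.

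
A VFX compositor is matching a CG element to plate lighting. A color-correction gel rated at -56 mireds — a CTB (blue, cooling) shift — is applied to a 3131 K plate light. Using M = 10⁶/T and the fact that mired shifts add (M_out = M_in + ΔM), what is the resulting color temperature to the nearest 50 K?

3800 K

M_in = 10⁶/3131 = 319.39 mireds.
M_out = 319.39 + (-56) = 263.39 mireds.
T_out = 10⁶/263.39 = 3796.7 K → 3800 K.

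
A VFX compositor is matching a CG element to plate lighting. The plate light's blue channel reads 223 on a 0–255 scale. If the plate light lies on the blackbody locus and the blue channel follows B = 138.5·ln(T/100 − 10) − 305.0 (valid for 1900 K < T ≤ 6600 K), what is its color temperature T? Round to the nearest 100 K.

ln(t − 10) = (223 + 305.0) / 138.5 = 3.8123.
t − 10 = e^3.8123 = 45.253, so t = 55.253.
T = 100·t = 5525 K → 5500 K to the nearest 100 K.

5500 K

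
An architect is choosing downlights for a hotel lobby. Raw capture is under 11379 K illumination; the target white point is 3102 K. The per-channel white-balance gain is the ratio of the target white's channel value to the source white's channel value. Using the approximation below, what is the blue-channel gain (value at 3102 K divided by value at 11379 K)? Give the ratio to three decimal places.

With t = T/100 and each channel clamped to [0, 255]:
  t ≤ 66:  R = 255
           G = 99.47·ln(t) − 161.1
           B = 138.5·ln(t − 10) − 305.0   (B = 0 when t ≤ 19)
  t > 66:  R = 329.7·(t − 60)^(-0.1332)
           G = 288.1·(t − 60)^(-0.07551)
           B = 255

0.458

At 11379 K (t = 113.79):
  B = 255 by definition for t > 66.
At 3102 K (t = 31.02):
  B = 138.5·ln(31.02 − 10) − 305.0 = 138.5·ln 21.02 − 305.0 = 138.5·3.0455 − 305.0 = 116.798.
Gain = 116.798 / 255.000 = 0.4580 → 0.458.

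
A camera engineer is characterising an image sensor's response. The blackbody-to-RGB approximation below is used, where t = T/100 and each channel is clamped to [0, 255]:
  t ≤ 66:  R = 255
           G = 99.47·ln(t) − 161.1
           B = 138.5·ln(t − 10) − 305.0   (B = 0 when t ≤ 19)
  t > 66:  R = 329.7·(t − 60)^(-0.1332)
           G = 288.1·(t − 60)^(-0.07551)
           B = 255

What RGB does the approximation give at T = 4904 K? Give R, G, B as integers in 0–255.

R=255, G=226, B=203

t = 4904/100 = 49.04; the t ≤ 66 branch applies.
R = 255 by definition for t ≤ 66.
G = 99.47·ln 49.04 − 161.1 = 99.47·3.8926 − 161.1 = 226.101.
B = 138.5·ln(49.04 − 10) − 305.0 = 138.5·ln 39.04 − 305.0 = 138.5·3.6646 − 305.0 = 202.545.
Rounded: (255, 226, 203).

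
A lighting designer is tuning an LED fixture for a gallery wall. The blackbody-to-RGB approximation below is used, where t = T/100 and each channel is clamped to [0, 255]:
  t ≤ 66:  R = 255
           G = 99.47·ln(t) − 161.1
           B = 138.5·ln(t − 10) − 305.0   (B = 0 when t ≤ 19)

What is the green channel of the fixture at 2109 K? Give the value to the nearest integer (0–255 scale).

142

t = 2109/100 = 21.09; the t ≤ 66 branch applies.
G = 99.47·ln 21.09 − 161.1 = 99.47·3.0488 − 161.1 = 142.164.
Rounded: 142.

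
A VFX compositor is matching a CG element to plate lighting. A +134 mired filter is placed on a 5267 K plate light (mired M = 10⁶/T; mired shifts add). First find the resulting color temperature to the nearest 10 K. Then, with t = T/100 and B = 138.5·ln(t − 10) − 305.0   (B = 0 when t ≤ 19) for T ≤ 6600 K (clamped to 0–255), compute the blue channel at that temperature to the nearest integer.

116

M_in = 10⁶/5267 = 189.86; M_out = 189.86 + (+134) = 323.86.
T_out = 10⁶/323.86 = 3087.7 K → 3090 K; t = 30.9.
B = 138.5·ln(30.9 − 10) − 305.0 = 138.5·ln 20.9 − 305.0 = 138.5·3.0397 − 305.0 = 116.005.
Rounded: 116.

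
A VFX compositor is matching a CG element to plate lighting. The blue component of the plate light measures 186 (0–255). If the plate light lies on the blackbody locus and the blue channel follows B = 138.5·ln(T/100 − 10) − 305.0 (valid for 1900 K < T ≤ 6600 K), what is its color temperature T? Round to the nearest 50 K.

ln(t − 10) = (186 + 305.0) / 138.5 = 3.5451.
t − 10 = e^3.5451 = 34.644, so t = 44.644.
T = 100·t = 4464 K → 4450 K to the nearest 50 K.

4450 K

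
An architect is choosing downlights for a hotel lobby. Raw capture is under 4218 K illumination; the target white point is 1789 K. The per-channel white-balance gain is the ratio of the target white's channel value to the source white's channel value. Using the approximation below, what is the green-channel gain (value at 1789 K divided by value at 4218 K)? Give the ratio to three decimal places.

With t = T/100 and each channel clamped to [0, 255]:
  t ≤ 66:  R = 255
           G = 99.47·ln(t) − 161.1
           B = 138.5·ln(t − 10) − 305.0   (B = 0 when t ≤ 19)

At 4218 K (t = 42.18):
  G = 99.47·ln 42.18 − 161.1 = 99.47·3.7419 − 161.1 = 211.111.
At 1789 K (t = 17.89):
  G = 99.47·ln 17.89 − 161.1 = 99.47·2.8842 − 161.1 = 125.796.
Gain = 125.796 / 211.111 = 0.5959 → 0.596.

0.596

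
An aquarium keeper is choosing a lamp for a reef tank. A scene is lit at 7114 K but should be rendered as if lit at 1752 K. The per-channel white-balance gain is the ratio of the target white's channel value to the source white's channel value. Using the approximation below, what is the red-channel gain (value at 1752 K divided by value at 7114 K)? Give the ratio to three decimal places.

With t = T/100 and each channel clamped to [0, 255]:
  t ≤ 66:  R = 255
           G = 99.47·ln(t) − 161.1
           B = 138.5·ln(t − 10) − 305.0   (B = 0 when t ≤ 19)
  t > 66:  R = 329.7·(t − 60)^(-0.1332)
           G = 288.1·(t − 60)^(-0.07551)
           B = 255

1.066

At 7114 K (t = 71.14):
  R = 329.7·(71.14 − 60)^(-0.1332) = 329.7·11.14^(-0.1332) = 329.7·0.72536 = 239.152.
At 1752 K (t = 17.52):
  R = 255 by definition for t ≤ 66.
Gain = 255.000 / 239.152 = 1.0663 → 1.066.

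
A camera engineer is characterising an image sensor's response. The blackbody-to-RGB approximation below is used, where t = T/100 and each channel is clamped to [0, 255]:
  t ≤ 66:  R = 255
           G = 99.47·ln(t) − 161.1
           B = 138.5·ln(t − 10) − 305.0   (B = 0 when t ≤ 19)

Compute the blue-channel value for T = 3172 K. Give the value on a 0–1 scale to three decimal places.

0.476

t = 3172/100 = 31.72; the t ≤ 66 branch applies.
B = 138.5·ln(31.72 − 10) − 305.0 = 138.5·ln 21.72 − 305.0 = 138.5·3.0782 − 305.0 = 121.335.
On a 0–1 scale: 121.335/255 = 0.4758 → 0.476.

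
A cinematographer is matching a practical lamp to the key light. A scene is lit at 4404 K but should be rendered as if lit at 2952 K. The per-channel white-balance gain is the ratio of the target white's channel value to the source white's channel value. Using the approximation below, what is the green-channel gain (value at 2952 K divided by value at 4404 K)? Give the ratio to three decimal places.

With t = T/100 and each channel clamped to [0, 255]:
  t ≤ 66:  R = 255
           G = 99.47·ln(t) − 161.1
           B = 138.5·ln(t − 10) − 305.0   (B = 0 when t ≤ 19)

At 4404 K (t = 44.04):
  G = 99.47·ln 44.04 − 161.1 = 99.47·3.7851 − 161.1 = 215.404.
At 2952 K (t = 29.52):
  G = 99.47·ln 29.52 − 161.1 = 99.47·3.3851 − 161.1 = 175.613.
Gain = 175.613 / 215.404 = 0.8153 → 0.815.

0.815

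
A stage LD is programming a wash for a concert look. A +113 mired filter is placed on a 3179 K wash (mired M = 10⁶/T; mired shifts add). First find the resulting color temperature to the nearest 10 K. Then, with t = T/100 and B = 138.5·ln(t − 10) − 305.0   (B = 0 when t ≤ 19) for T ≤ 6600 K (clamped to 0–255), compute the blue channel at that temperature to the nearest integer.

54

M_in = 10⁶/3179 = 314.56; M_out = 314.56 + (+113) = 427.56.
T_out = 10⁶/427.56 = 2338.8 K → 2340 K; t = 23.4.
B = 138.5·ln(23.4 − 10) − 305.0 = 138.5·ln 13.4 − 305.0 = 138.5·2.5953 − 305.0 = 54.443.
Rounded: 54.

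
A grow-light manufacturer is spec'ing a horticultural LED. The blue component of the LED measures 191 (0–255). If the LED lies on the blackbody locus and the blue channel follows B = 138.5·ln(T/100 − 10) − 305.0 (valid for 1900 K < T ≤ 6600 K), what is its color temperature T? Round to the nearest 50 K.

ln(t − 10) = (191 + 305.0) / 138.5 = 3.5812.
t − 10 = e^3.5812 = 35.918, so t = 45.918.
T = 100·t = 4592 K → 4600 K to the nearest 50 K.

4600 K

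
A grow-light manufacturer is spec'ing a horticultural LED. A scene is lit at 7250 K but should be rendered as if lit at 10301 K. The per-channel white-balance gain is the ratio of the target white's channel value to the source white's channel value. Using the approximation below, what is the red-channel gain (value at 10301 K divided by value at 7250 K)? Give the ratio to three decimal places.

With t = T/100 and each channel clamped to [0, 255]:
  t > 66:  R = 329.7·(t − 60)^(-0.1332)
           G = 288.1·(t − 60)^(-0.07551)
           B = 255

At 7250 K (t = 72.5):
  R = 329.7·(72.5 − 60)^(-0.1332) = 329.7·12.5^(-0.1332) = 329.7·0.71432 = 235.511.
At 10301 K (t = 103.01):
  R = 329.7·(103.01 − 60)^(-0.1332) = 329.7·43.01^(-0.1332) = 329.7·0.60591 = 199.769.
Gain = 199.769 / 235.511 = 0.8482 → 0.848.

0.848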